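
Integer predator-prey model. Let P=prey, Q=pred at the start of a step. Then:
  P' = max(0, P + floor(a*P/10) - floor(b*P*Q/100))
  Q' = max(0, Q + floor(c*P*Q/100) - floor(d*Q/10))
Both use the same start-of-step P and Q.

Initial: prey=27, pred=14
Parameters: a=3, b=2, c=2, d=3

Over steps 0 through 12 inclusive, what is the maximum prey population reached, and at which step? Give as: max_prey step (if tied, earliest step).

Step 1: prey: 27+8-7=28; pred: 14+7-4=17
Step 2: prey: 28+8-9=27; pred: 17+9-5=21
Step 3: prey: 27+8-11=24; pred: 21+11-6=26
Step 4: prey: 24+7-12=19; pred: 26+12-7=31
Step 5: prey: 19+5-11=13; pred: 31+11-9=33
Step 6: prey: 13+3-8=8; pred: 33+8-9=32
Step 7: prey: 8+2-5=5; pred: 32+5-9=28
Step 8: prey: 5+1-2=4; pred: 28+2-8=22
Step 9: prey: 4+1-1=4; pred: 22+1-6=17
Step 10: prey: 4+1-1=4; pred: 17+1-5=13
Step 11: prey: 4+1-1=4; pred: 13+1-3=11
Step 12: prey: 4+1-0=5; pred: 11+0-3=8
Max prey = 28 at step 1

Answer: 28 1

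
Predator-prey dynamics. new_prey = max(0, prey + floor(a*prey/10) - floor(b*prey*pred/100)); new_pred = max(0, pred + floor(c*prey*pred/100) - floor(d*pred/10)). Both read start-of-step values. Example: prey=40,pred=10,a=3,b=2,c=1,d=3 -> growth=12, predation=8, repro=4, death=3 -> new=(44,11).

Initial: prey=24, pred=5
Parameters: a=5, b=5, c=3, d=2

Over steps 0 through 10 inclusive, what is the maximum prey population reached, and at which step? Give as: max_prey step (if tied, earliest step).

Answer: 35 2

Derivation:
Step 1: prey: 24+12-6=30; pred: 5+3-1=7
Step 2: prey: 30+15-10=35; pred: 7+6-1=12
Step 3: prey: 35+17-21=31; pred: 12+12-2=22
Step 4: prey: 31+15-34=12; pred: 22+20-4=38
Step 5: prey: 12+6-22=0; pred: 38+13-7=44
Step 6: prey: 0+0-0=0; pred: 44+0-8=36
Step 7: prey: 0+0-0=0; pred: 36+0-7=29
Step 8: prey: 0+0-0=0; pred: 29+0-5=24
Step 9: prey: 0+0-0=0; pred: 24+0-4=20
Step 10: prey: 0+0-0=0; pred: 20+0-4=16
Max prey = 35 at step 2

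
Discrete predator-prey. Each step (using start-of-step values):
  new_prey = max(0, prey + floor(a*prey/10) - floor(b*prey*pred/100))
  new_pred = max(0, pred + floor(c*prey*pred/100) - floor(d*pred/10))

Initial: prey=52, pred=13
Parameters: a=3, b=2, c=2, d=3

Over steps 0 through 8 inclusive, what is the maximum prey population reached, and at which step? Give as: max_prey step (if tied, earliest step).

Step 1: prey: 52+15-13=54; pred: 13+13-3=23
Step 2: prey: 54+16-24=46; pred: 23+24-6=41
Step 3: prey: 46+13-37=22; pred: 41+37-12=66
Step 4: prey: 22+6-29=0; pred: 66+29-19=76
Step 5: prey: 0+0-0=0; pred: 76+0-22=54
Step 6: prey: 0+0-0=0; pred: 54+0-16=38
Step 7: prey: 0+0-0=0; pred: 38+0-11=27
Step 8: prey: 0+0-0=0; pred: 27+0-8=19
Max prey = 54 at step 1

Answer: 54 1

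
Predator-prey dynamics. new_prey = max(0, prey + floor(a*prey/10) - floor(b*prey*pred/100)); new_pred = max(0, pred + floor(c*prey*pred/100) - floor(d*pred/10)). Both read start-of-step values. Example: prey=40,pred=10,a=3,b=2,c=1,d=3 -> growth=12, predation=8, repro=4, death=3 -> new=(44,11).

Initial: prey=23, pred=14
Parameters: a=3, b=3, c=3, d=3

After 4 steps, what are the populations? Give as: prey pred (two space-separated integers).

Step 1: prey: 23+6-9=20; pred: 14+9-4=19
Step 2: prey: 20+6-11=15; pred: 19+11-5=25
Step 3: prey: 15+4-11=8; pred: 25+11-7=29
Step 4: prey: 8+2-6=4; pred: 29+6-8=27

Answer: 4 27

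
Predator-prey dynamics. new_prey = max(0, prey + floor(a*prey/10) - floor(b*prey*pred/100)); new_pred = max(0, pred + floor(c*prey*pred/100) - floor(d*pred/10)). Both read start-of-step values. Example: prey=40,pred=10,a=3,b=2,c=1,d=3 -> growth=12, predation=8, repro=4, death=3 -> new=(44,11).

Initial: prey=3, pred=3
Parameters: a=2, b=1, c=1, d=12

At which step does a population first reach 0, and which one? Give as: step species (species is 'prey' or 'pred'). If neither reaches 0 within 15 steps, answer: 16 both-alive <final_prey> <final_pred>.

Answer: 1 pred

Derivation:
Step 1: prey: 3+0-0=3; pred: 3+0-3=0
First extinction: pred at step 1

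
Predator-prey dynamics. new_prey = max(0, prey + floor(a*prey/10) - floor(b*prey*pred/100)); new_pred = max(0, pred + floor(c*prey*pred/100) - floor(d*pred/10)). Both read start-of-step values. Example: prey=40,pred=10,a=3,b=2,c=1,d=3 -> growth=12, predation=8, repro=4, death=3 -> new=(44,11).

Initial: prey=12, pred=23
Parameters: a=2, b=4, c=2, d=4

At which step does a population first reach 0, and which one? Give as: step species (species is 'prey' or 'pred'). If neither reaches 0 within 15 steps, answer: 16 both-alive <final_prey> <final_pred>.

Step 1: prey: 12+2-11=3; pred: 23+5-9=19
Step 2: prey: 3+0-2=1; pred: 19+1-7=13
Step 3: prey: 1+0-0=1; pred: 13+0-5=8
Step 4: prey: 1+0-0=1; pred: 8+0-3=5
Step 5: prey: 1+0-0=1; pred: 5+0-2=3
Step 6: prey: 1+0-0=1; pred: 3+0-1=2
Step 7: prey: 1+0-0=1; pred: 2+0-0=2
Steps 8-15: state stable at prey=1, pred=2 (no change)
No extinction within 15 steps

Answer: 16 both-alive 1 2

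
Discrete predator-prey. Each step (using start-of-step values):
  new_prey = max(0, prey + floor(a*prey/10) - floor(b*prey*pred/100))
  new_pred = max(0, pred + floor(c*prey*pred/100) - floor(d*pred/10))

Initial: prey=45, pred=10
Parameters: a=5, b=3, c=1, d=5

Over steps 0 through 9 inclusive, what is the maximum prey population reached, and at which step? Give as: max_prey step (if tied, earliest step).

Step 1: prey: 45+22-13=54; pred: 10+4-5=9
Step 2: prey: 54+27-14=67; pred: 9+4-4=9
Step 3: prey: 67+33-18=82; pred: 9+6-4=11
Step 4: prey: 82+41-27=96; pred: 11+9-5=15
Step 5: prey: 96+48-43=101; pred: 15+14-7=22
Step 6: prey: 101+50-66=85; pred: 22+22-11=33
Step 7: prey: 85+42-84=43; pred: 33+28-16=45
Step 8: prey: 43+21-58=6; pred: 45+19-22=42
Step 9: prey: 6+3-7=2; pred: 42+2-21=23
Max prey = 101 at step 5

Answer: 101 5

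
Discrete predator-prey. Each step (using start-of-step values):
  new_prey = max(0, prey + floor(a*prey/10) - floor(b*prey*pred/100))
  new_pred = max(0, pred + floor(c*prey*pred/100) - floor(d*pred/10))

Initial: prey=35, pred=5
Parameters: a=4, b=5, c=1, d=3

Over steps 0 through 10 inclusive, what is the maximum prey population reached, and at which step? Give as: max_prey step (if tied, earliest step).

Step 1: prey: 35+14-8=41; pred: 5+1-1=5
Step 2: prey: 41+16-10=47; pred: 5+2-1=6
Step 3: prey: 47+18-14=51; pred: 6+2-1=7
Step 4: prey: 51+20-17=54; pred: 7+3-2=8
Step 5: prey: 54+21-21=54; pred: 8+4-2=10
Step 6: prey: 54+21-27=48; pred: 10+5-3=12
Step 7: prey: 48+19-28=39; pred: 12+5-3=14
Step 8: prey: 39+15-27=27; pred: 14+5-4=15
Step 9: prey: 27+10-20=17; pred: 15+4-4=15
Step 10: prey: 17+6-12=11; pred: 15+2-4=13
Max prey = 54 at step 4

Answer: 54 4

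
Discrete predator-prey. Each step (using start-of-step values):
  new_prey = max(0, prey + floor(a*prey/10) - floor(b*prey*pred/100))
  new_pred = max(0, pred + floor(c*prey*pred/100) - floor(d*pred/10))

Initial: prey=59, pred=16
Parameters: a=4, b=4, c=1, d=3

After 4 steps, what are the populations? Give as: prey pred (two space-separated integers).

Step 1: prey: 59+23-37=45; pred: 16+9-4=21
Step 2: prey: 45+18-37=26; pred: 21+9-6=24
Step 3: prey: 26+10-24=12; pred: 24+6-7=23
Step 4: prey: 12+4-11=5; pred: 23+2-6=19

Answer: 5 19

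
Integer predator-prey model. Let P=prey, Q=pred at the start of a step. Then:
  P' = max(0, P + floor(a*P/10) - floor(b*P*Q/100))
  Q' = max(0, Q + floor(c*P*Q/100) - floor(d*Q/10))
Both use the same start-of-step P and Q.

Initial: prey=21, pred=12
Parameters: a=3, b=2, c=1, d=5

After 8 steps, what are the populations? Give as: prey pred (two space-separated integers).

Step 1: prey: 21+6-5=22; pred: 12+2-6=8
Step 2: prey: 22+6-3=25; pred: 8+1-4=5
Step 3: prey: 25+7-2=30; pred: 5+1-2=4
Step 4: prey: 30+9-2=37; pred: 4+1-2=3
Step 5: prey: 37+11-2=46; pred: 3+1-1=3
Step 6: prey: 46+13-2=57; pred: 3+1-1=3
Step 7: prey: 57+17-3=71; pred: 3+1-1=3
Step 8: prey: 71+21-4=88; pred: 3+2-1=4

Answer: 88 4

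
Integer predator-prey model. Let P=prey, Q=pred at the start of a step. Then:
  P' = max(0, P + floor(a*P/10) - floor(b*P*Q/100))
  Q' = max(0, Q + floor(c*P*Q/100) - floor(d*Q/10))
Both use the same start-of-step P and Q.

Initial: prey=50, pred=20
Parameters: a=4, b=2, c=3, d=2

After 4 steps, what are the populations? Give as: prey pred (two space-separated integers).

Step 1: prey: 50+20-20=50; pred: 20+30-4=46
Step 2: prey: 50+20-46=24; pred: 46+69-9=106
Step 3: prey: 24+9-50=0; pred: 106+76-21=161
Step 4: prey: 0+0-0=0; pred: 161+0-32=129

Answer: 0 129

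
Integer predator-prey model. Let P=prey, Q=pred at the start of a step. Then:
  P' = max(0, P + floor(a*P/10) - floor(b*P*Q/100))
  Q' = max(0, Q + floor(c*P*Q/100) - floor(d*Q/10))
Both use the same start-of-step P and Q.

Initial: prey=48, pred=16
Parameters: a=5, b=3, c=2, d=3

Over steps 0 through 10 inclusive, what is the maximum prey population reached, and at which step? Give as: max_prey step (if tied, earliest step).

Step 1: prey: 48+24-23=49; pred: 16+15-4=27
Step 2: prey: 49+24-39=34; pred: 27+26-8=45
Step 3: prey: 34+17-45=6; pred: 45+30-13=62
Step 4: prey: 6+3-11=0; pred: 62+7-18=51
Step 5: prey: 0+0-0=0; pred: 51+0-15=36
Step 6: prey: 0+0-0=0; pred: 36+0-10=26
Step 7: prey: 0+0-0=0; pred: 26+0-7=19
Step 8: prey: 0+0-0=0; pred: 19+0-5=14
Step 9: prey: 0+0-0=0; pred: 14+0-4=10
Step 10: prey: 0+0-0=0; pred: 10+0-3=7
Max prey = 49 at step 1

Answer: 49 1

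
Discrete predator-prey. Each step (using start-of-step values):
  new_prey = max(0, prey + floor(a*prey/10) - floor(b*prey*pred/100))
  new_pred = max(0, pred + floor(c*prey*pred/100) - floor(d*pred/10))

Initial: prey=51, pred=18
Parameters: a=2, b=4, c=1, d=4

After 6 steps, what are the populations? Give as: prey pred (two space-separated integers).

Step 1: prey: 51+10-36=25; pred: 18+9-7=20
Step 2: prey: 25+5-20=10; pred: 20+5-8=17
Step 3: prey: 10+2-6=6; pred: 17+1-6=12
Step 4: prey: 6+1-2=5; pred: 12+0-4=8
Step 5: prey: 5+1-1=5; pred: 8+0-3=5
Step 6: prey: 5+1-1=5; pred: 5+0-2=3

Answer: 5 3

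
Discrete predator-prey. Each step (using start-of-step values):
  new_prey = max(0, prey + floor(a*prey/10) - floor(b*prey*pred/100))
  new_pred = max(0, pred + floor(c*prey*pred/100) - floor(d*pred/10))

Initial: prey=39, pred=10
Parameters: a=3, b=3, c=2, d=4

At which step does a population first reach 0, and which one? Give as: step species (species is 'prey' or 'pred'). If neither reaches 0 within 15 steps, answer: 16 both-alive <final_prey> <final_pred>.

Answer: 16 both-alive 14 2

Derivation:
Step 1: prey: 39+11-11=39; pred: 10+7-4=13
Step 2: prey: 39+11-15=35; pred: 13+10-5=18
Step 3: prey: 35+10-18=27; pred: 18+12-7=23
Step 4: prey: 27+8-18=17; pred: 23+12-9=26
Step 5: prey: 17+5-13=9; pred: 26+8-10=24
Step 6: prey: 9+2-6=5; pred: 24+4-9=19
Step 7: prey: 5+1-2=4; pred: 19+1-7=13
Step 8: prey: 4+1-1=4; pred: 13+1-5=9
Step 9: prey: 4+1-1=4; pred: 9+0-3=6
Step 10: prey: 4+1-0=5; pred: 6+0-2=4
Step 11: prey: 5+1-0=6; pred: 4+0-1=3
Step 12: prey: 6+1-0=7; pred: 3+0-1=2
Step 13: prey: 7+2-0=9; pred: 2+0-0=2
Step 14: prey: 9+2-0=11; pred: 2+0-0=2
Step 15: prey: 11+3-0=14; pred: 2+0-0=2
No extinction within 15 steps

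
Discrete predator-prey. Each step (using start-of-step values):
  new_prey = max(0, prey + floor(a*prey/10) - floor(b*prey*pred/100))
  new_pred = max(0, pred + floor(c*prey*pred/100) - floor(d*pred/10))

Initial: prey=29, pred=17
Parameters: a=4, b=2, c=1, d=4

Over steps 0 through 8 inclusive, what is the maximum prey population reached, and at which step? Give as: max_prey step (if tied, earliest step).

Answer: 72 8

Derivation:
Step 1: prey: 29+11-9=31; pred: 17+4-6=15
Step 2: prey: 31+12-9=34; pred: 15+4-6=13
Step 3: prey: 34+13-8=39; pred: 13+4-5=12
Step 4: prey: 39+15-9=45; pred: 12+4-4=12
Step 5: prey: 45+18-10=53; pred: 12+5-4=13
Step 6: prey: 53+21-13=61; pred: 13+6-5=14
Step 7: prey: 61+24-17=68; pred: 14+8-5=17
Step 8: prey: 68+27-23=72; pred: 17+11-6=22
Max prey = 72 at step 8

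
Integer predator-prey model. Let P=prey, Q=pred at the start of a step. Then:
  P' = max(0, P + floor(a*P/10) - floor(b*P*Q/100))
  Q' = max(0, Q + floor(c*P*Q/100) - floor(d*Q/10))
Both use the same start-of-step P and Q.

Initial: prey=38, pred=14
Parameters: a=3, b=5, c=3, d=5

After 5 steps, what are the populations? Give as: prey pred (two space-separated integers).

Answer: 0 4

Derivation:
Step 1: prey: 38+11-26=23; pred: 14+15-7=22
Step 2: prey: 23+6-25=4; pred: 22+15-11=26
Step 3: prey: 4+1-5=0; pred: 26+3-13=16
Step 4: prey: 0+0-0=0; pred: 16+0-8=8
Step 5: prey: 0+0-0=0; pred: 8+0-4=4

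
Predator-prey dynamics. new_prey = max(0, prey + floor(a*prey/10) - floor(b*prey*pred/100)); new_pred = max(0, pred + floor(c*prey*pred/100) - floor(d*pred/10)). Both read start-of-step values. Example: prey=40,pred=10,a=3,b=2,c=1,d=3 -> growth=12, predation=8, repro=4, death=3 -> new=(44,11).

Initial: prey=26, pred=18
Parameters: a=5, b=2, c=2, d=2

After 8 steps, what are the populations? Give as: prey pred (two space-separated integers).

Step 1: prey: 26+13-9=30; pred: 18+9-3=24
Step 2: prey: 30+15-14=31; pred: 24+14-4=34
Step 3: prey: 31+15-21=25; pred: 34+21-6=49
Step 4: prey: 25+12-24=13; pred: 49+24-9=64
Step 5: prey: 13+6-16=3; pred: 64+16-12=68
Step 6: prey: 3+1-4=0; pred: 68+4-13=59
Step 7: prey: 0+0-0=0; pred: 59+0-11=48
Step 8: prey: 0+0-0=0; pred: 48+0-9=39

Answer: 0 39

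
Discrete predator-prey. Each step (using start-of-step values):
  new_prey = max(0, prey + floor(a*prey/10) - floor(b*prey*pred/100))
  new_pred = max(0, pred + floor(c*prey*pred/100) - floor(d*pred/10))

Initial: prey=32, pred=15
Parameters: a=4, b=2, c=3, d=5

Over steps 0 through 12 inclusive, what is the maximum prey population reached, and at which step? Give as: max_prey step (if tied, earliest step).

Step 1: prey: 32+12-9=35; pred: 15+14-7=22
Step 2: prey: 35+14-15=34; pred: 22+23-11=34
Step 3: prey: 34+13-23=24; pred: 34+34-17=51
Step 4: prey: 24+9-24=9; pred: 51+36-25=62
Step 5: prey: 9+3-11=1; pred: 62+16-31=47
Step 6: prey: 1+0-0=1; pred: 47+1-23=25
Step 7: prey: 1+0-0=1; pred: 25+0-12=13
Step 8: prey: 1+0-0=1; pred: 13+0-6=7
Step 9: prey: 1+0-0=1; pred: 7+0-3=4
Step 10: prey: 1+0-0=1; pred: 4+0-2=2
Step 11: prey: 1+0-0=1; pred: 2+0-1=1
Step 12: prey: 1+0-0=1; pred: 1+0-0=1
Max prey = 35 at step 1

Answer: 35 1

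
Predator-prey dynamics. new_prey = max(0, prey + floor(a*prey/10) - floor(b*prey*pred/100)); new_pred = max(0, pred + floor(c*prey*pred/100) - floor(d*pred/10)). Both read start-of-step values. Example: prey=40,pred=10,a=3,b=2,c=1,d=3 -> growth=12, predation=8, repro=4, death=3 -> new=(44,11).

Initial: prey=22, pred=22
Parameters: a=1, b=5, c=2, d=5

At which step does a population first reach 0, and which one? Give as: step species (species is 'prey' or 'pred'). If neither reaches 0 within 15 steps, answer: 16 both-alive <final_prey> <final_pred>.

Step 1: prey: 22+2-24=0; pred: 22+9-11=20
First extinction: prey at step 1

Answer: 1 prey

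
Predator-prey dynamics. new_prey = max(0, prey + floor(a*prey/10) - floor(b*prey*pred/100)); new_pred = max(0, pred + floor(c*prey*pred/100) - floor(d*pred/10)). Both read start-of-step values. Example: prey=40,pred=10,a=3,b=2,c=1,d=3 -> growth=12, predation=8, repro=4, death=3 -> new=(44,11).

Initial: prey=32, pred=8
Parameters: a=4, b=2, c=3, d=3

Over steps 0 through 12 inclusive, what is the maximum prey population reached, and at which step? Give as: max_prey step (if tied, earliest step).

Step 1: prey: 32+12-5=39; pred: 8+7-2=13
Step 2: prey: 39+15-10=44; pred: 13+15-3=25
Step 3: prey: 44+17-22=39; pred: 25+33-7=51
Step 4: prey: 39+15-39=15; pred: 51+59-15=95
Step 5: prey: 15+6-28=0; pred: 95+42-28=109
Step 6: prey: 0+0-0=0; pred: 109+0-32=77
Step 7: prey: 0+0-0=0; pred: 77+0-23=54
Step 8: prey: 0+0-0=0; pred: 54+0-16=38
Step 9: prey: 0+0-0=0; pred: 38+0-11=27
Step 10: prey: 0+0-0=0; pred: 27+0-8=19
Step 11: prey: 0+0-0=0; pred: 19+0-5=14
Step 12: prey: 0+0-0=0; pred: 14+0-4=10
Max prey = 44 at step 2

Answer: 44 2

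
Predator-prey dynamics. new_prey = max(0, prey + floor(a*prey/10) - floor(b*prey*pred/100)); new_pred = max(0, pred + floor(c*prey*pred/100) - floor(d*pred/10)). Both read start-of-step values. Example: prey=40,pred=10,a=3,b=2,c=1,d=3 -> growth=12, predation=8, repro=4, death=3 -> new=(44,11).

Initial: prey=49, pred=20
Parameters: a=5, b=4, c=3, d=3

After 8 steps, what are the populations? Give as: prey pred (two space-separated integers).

Answer: 0 10

Derivation:
Step 1: prey: 49+24-39=34; pred: 20+29-6=43
Step 2: prey: 34+17-58=0; pred: 43+43-12=74
Step 3: prey: 0+0-0=0; pred: 74+0-22=52
Step 4: prey: 0+0-0=0; pred: 52+0-15=37
Step 5: prey: 0+0-0=0; pred: 37+0-11=26
Step 6: prey: 0+0-0=0; pred: 26+0-7=19
Step 7: prey: 0+0-0=0; pred: 19+0-5=14
Step 8: prey: 0+0-0=0; pred: 14+0-4=10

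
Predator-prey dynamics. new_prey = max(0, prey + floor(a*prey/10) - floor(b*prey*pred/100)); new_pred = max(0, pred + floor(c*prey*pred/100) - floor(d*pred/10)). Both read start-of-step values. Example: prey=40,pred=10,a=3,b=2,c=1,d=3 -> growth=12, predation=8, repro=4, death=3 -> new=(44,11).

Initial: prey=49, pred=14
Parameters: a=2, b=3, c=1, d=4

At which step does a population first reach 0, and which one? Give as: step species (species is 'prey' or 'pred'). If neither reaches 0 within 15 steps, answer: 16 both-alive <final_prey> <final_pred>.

Answer: 16 both-alive 46 2

Derivation:
Step 1: prey: 49+9-20=38; pred: 14+6-5=15
Step 2: prey: 38+7-17=28; pred: 15+5-6=14
Step 3: prey: 28+5-11=22; pred: 14+3-5=12
Step 4: prey: 22+4-7=19; pred: 12+2-4=10
Step 5: prey: 19+3-5=17; pred: 10+1-4=7
Step 6: prey: 17+3-3=17; pred: 7+1-2=6
Step 7: prey: 17+3-3=17; pred: 6+1-2=5
Step 8: prey: 17+3-2=18; pred: 5+0-2=3
Step 9: prey: 18+3-1=20; pred: 3+0-1=2
Step 10: prey: 20+4-1=23; pred: 2+0-0=2
Step 11: prey: 23+4-1=26; pred: 2+0-0=2
Step 12: prey: 26+5-1=30; pred: 2+0-0=2
Step 13: prey: 30+6-1=35; pred: 2+0-0=2
Step 14: prey: 35+7-2=40; pred: 2+0-0=2
Step 15: prey: 40+8-2=46; pred: 2+0-0=2
No extinction within 15 steps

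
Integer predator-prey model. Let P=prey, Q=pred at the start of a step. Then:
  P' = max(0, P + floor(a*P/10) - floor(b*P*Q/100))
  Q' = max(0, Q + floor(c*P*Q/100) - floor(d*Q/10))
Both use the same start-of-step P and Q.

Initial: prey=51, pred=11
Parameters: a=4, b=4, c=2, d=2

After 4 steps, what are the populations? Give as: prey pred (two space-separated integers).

Answer: 0 39

Derivation:
Step 1: prey: 51+20-22=49; pred: 11+11-2=20
Step 2: prey: 49+19-39=29; pred: 20+19-4=35
Step 3: prey: 29+11-40=0; pred: 35+20-7=48
Step 4: prey: 0+0-0=0; pred: 48+0-9=39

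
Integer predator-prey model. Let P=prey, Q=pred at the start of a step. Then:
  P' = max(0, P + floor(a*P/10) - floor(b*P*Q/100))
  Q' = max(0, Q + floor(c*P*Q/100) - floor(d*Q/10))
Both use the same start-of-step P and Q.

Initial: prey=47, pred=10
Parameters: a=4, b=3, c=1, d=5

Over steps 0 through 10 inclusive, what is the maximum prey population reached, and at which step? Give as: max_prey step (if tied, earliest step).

Answer: 78 5

Derivation:
Step 1: prey: 47+18-14=51; pred: 10+4-5=9
Step 2: prey: 51+20-13=58; pred: 9+4-4=9
Step 3: prey: 58+23-15=66; pred: 9+5-4=10
Step 4: prey: 66+26-19=73; pred: 10+6-5=11
Step 5: prey: 73+29-24=78; pred: 11+8-5=14
Step 6: prey: 78+31-32=77; pred: 14+10-7=17
Step 7: prey: 77+30-39=68; pred: 17+13-8=22
Step 8: prey: 68+27-44=51; pred: 22+14-11=25
Step 9: prey: 51+20-38=33; pred: 25+12-12=25
Step 10: prey: 33+13-24=22; pred: 25+8-12=21
Max prey = 78 at step 5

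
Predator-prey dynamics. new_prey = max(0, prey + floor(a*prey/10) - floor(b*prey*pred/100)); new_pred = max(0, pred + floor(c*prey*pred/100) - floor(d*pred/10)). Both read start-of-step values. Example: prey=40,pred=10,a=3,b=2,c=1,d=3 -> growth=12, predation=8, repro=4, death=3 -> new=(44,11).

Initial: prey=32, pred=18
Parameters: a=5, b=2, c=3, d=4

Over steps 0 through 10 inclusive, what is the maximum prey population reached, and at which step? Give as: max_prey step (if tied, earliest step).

Answer: 37 1

Derivation:
Step 1: prey: 32+16-11=37; pred: 18+17-7=28
Step 2: prey: 37+18-20=35; pred: 28+31-11=48
Step 3: prey: 35+17-33=19; pred: 48+50-19=79
Step 4: prey: 19+9-30=0; pred: 79+45-31=93
Step 5: prey: 0+0-0=0; pred: 93+0-37=56
Step 6: prey: 0+0-0=0; pred: 56+0-22=34
Step 7: prey: 0+0-0=0; pred: 34+0-13=21
Step 8: prey: 0+0-0=0; pred: 21+0-8=13
Step 9: prey: 0+0-0=0; pred: 13+0-5=8
Step 10: prey: 0+0-0=0; pred: 8+0-3=5
Max prey = 37 at step 1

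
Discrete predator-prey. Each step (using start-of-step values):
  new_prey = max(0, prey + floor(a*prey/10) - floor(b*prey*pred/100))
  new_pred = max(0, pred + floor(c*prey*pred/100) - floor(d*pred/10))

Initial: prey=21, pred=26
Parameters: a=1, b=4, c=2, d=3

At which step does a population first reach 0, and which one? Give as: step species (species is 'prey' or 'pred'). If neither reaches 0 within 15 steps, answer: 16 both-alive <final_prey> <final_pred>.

Step 1: prey: 21+2-21=2; pred: 26+10-7=29
Step 2: prey: 2+0-2=0; pred: 29+1-8=22
First extinction: prey at step 2

Answer: 2 prey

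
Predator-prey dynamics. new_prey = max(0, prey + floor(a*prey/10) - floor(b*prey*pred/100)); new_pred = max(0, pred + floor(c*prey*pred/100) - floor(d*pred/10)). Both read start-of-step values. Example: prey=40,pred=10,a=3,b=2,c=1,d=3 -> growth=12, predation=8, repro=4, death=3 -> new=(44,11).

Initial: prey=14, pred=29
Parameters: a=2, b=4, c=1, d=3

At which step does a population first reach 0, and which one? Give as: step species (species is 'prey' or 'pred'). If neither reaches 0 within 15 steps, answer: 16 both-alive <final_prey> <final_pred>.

Answer: 1 prey

Derivation:
Step 1: prey: 14+2-16=0; pred: 29+4-8=25
First extinction: prey at step 1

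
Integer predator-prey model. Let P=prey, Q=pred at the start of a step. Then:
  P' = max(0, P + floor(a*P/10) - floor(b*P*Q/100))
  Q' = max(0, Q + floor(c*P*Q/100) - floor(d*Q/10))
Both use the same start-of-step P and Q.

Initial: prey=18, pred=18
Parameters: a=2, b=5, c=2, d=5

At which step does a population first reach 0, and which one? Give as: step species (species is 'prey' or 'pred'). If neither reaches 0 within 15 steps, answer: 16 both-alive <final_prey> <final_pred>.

Step 1: prey: 18+3-16=5; pred: 18+6-9=15
Step 2: prey: 5+1-3=3; pred: 15+1-7=9
Step 3: prey: 3+0-1=2; pred: 9+0-4=5
Step 4: prey: 2+0-0=2; pred: 5+0-2=3
Step 5: prey: 2+0-0=2; pred: 3+0-1=2
Step 6: prey: 2+0-0=2; pred: 2+0-1=1
Step 7: prey: 2+0-0=2; pred: 1+0-0=1
Steps 8-15: state stable at prey=2, pred=1 (no change)
No extinction within 15 steps

Answer: 16 both-alive 2 1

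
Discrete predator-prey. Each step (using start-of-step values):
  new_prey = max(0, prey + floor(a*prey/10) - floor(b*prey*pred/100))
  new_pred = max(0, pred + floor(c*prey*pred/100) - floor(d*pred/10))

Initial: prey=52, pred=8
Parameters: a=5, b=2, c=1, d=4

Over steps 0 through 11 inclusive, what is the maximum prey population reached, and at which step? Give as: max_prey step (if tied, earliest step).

Answer: 131 4

Derivation:
Step 1: prey: 52+26-8=70; pred: 8+4-3=9
Step 2: prey: 70+35-12=93; pred: 9+6-3=12
Step 3: prey: 93+46-22=117; pred: 12+11-4=19
Step 4: prey: 117+58-44=131; pred: 19+22-7=34
Step 5: prey: 131+65-89=107; pred: 34+44-13=65
Step 6: prey: 107+53-139=21; pred: 65+69-26=108
Step 7: prey: 21+10-45=0; pred: 108+22-43=87
Step 8: prey: 0+0-0=0; pred: 87+0-34=53
Step 9: prey: 0+0-0=0; pred: 53+0-21=32
Step 10: prey: 0+0-0=0; pred: 32+0-12=20
Step 11: prey: 0+0-0=0; pred: 20+0-8=12
Max prey = 131 at step 4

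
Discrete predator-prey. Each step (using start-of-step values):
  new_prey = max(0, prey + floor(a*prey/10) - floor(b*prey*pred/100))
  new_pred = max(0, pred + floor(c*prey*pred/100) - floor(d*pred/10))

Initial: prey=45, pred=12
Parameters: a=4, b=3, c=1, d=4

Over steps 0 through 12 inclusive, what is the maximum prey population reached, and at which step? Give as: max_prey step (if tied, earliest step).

Step 1: prey: 45+18-16=47; pred: 12+5-4=13
Step 2: prey: 47+18-18=47; pred: 13+6-5=14
Step 3: prey: 47+18-19=46; pred: 14+6-5=15
Step 4: prey: 46+18-20=44; pred: 15+6-6=15
Step 5: prey: 44+17-19=42; pred: 15+6-6=15
Step 6: prey: 42+16-18=40; pred: 15+6-6=15
Step 7: prey: 40+16-18=38; pred: 15+6-6=15
Step 8: prey: 38+15-17=36; pred: 15+5-6=14
Step 9: prey: 36+14-15=35; pred: 14+5-5=14
Step 10: prey: 35+14-14=35; pred: 14+4-5=13
Step 11: prey: 35+14-13=36; pred: 13+4-5=12
Step 12: prey: 36+14-12=38; pred: 12+4-4=12
Max prey = 47 at step 1

Answer: 47 1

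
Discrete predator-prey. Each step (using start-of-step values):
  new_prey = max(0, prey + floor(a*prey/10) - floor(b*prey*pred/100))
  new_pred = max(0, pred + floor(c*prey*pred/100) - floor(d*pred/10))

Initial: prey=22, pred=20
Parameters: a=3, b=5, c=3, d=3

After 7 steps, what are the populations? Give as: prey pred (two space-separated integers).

Answer: 0 5

Derivation:
Step 1: prey: 22+6-22=6; pred: 20+13-6=27
Step 2: prey: 6+1-8=0; pred: 27+4-8=23
Step 3: prey: 0+0-0=0; pred: 23+0-6=17
Step 4: prey: 0+0-0=0; pred: 17+0-5=12
Step 5: prey: 0+0-0=0; pred: 12+0-3=9
Step 6: prey: 0+0-0=0; pred: 9+0-2=7
Step 7: prey: 0+0-0=0; pred: 7+0-2=5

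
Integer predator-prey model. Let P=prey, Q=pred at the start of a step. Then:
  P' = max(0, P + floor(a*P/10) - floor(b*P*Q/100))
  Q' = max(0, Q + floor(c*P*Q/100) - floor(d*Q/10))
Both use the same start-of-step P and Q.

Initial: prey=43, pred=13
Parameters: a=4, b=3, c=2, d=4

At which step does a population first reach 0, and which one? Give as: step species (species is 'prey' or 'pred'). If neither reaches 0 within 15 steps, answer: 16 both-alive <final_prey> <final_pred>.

Step 1: prey: 43+17-16=44; pred: 13+11-5=19
Step 2: prey: 44+17-25=36; pred: 19+16-7=28
Step 3: prey: 36+14-30=20; pred: 28+20-11=37
Step 4: prey: 20+8-22=6; pred: 37+14-14=37
Step 5: prey: 6+2-6=2; pred: 37+4-14=27
Step 6: prey: 2+0-1=1; pred: 27+1-10=18
Step 7: prey: 1+0-0=1; pred: 18+0-7=11
Step 8: prey: 1+0-0=1; pred: 11+0-4=7
Step 9: prey: 1+0-0=1; pred: 7+0-2=5
Step 10: prey: 1+0-0=1; pred: 5+0-2=3
Step 11: prey: 1+0-0=1; pred: 3+0-1=2
Step 12: prey: 1+0-0=1; pred: 2+0-0=2
Steps 13-15: state stable at prey=1, pred=2 (no change)
No extinction within 15 steps

Answer: 16 both-alive 1 2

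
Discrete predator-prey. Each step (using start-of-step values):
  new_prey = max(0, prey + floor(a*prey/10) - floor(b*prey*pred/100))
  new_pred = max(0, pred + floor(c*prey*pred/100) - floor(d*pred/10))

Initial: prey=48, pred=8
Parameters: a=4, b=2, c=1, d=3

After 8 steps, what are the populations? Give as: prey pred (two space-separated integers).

Step 1: prey: 48+19-7=60; pred: 8+3-2=9
Step 2: prey: 60+24-10=74; pred: 9+5-2=12
Step 3: prey: 74+29-17=86; pred: 12+8-3=17
Step 4: prey: 86+34-29=91; pred: 17+14-5=26
Step 5: prey: 91+36-47=80; pred: 26+23-7=42
Step 6: prey: 80+32-67=45; pred: 42+33-12=63
Step 7: prey: 45+18-56=7; pred: 63+28-18=73
Step 8: prey: 7+2-10=0; pred: 73+5-21=57

Answer: 0 57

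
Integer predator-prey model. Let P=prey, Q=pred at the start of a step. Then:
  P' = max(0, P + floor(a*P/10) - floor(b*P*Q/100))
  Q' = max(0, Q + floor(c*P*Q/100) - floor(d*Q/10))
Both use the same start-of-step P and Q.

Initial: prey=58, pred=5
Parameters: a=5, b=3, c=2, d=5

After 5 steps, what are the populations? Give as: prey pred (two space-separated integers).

Answer: 0 113

Derivation:
Step 1: prey: 58+29-8=79; pred: 5+5-2=8
Step 2: prey: 79+39-18=100; pred: 8+12-4=16
Step 3: prey: 100+50-48=102; pred: 16+32-8=40
Step 4: prey: 102+51-122=31; pred: 40+81-20=101
Step 5: prey: 31+15-93=0; pred: 101+62-50=113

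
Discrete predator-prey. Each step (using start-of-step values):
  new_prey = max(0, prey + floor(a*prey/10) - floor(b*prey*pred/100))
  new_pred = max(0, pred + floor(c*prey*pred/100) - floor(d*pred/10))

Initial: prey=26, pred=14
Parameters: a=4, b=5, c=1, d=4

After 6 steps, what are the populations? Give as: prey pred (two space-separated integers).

Answer: 23 2

Derivation:
Step 1: prey: 26+10-18=18; pred: 14+3-5=12
Step 2: prey: 18+7-10=15; pred: 12+2-4=10
Step 3: prey: 15+6-7=14; pred: 10+1-4=7
Step 4: prey: 14+5-4=15; pred: 7+0-2=5
Step 5: prey: 15+6-3=18; pred: 5+0-2=3
Step 6: prey: 18+7-2=23; pred: 3+0-1=2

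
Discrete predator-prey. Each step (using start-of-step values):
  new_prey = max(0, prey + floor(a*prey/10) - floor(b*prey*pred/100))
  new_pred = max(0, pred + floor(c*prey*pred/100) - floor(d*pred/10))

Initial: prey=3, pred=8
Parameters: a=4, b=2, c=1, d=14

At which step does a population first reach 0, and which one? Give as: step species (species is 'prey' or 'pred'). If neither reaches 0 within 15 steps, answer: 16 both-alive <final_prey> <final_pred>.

Step 1: prey: 3+1-0=4; pred: 8+0-11=0
First extinction: pred at step 1

Answer: 1 pred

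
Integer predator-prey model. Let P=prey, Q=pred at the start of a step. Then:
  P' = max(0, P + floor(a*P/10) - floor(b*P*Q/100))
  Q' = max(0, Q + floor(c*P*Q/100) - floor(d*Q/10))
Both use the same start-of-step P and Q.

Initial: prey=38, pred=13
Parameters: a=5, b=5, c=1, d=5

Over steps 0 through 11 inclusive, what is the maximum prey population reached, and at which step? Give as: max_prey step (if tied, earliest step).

Step 1: prey: 38+19-24=33; pred: 13+4-6=11
Step 2: prey: 33+16-18=31; pred: 11+3-5=9
Step 3: prey: 31+15-13=33; pred: 9+2-4=7
Step 4: prey: 33+16-11=38; pred: 7+2-3=6
Step 5: prey: 38+19-11=46; pred: 6+2-3=5
Step 6: prey: 46+23-11=58; pred: 5+2-2=5
Step 7: prey: 58+29-14=73; pred: 5+2-2=5
Step 8: prey: 73+36-18=91; pred: 5+3-2=6
Step 9: prey: 91+45-27=109; pred: 6+5-3=8
Step 10: prey: 109+54-43=120; pred: 8+8-4=12
Step 11: prey: 120+60-72=108; pred: 12+14-6=20
Max prey = 120 at step 10

Answer: 120 10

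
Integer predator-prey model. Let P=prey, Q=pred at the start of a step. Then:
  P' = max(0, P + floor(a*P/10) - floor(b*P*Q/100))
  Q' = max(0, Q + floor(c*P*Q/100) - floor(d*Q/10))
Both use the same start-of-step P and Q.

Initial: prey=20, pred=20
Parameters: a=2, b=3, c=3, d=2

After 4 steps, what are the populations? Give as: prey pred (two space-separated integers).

Answer: 1 24

Derivation:
Step 1: prey: 20+4-12=12; pred: 20+12-4=28
Step 2: prey: 12+2-10=4; pred: 28+10-5=33
Step 3: prey: 4+0-3=1; pred: 33+3-6=30
Step 4: prey: 1+0-0=1; pred: 30+0-6=24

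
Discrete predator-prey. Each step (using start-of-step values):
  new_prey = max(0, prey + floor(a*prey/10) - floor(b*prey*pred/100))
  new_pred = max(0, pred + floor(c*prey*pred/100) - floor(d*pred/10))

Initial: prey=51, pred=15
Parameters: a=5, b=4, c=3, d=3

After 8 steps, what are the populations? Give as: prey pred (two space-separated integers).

Step 1: prey: 51+25-30=46; pred: 15+22-4=33
Step 2: prey: 46+23-60=9; pred: 33+45-9=69
Step 3: prey: 9+4-24=0; pred: 69+18-20=67
Step 4: prey: 0+0-0=0; pred: 67+0-20=47
Step 5: prey: 0+0-0=0; pred: 47+0-14=33
Step 6: prey: 0+0-0=0; pred: 33+0-9=24
Step 7: prey: 0+0-0=0; pred: 24+0-7=17
Step 8: prey: 0+0-0=0; pred: 17+0-5=12

Answer: 0 12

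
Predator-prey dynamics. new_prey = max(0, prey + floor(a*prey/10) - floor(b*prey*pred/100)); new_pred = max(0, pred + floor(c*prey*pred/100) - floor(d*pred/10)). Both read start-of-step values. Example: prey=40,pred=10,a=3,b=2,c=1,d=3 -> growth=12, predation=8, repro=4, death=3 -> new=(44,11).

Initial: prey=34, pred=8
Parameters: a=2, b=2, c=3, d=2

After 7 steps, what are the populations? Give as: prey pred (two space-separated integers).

Step 1: prey: 34+6-5=35; pred: 8+8-1=15
Step 2: prey: 35+7-10=32; pred: 15+15-3=27
Step 3: prey: 32+6-17=21; pred: 27+25-5=47
Step 4: prey: 21+4-19=6; pred: 47+29-9=67
Step 5: prey: 6+1-8=0; pred: 67+12-13=66
Step 6: prey: 0+0-0=0; pred: 66+0-13=53
Step 7: prey: 0+0-0=0; pred: 53+0-10=43

Answer: 0 43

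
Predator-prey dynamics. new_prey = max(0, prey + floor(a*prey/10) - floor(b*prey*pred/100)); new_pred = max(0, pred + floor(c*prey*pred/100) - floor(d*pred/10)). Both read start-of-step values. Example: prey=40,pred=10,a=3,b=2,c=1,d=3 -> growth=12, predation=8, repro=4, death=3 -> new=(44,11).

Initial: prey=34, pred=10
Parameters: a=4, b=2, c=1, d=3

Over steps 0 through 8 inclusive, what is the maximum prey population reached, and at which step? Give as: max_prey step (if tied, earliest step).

Answer: 70 5

Derivation:
Step 1: prey: 34+13-6=41; pred: 10+3-3=10
Step 2: prey: 41+16-8=49; pred: 10+4-3=11
Step 3: prey: 49+19-10=58; pred: 11+5-3=13
Step 4: prey: 58+23-15=66; pred: 13+7-3=17
Step 5: prey: 66+26-22=70; pred: 17+11-5=23
Step 6: prey: 70+28-32=66; pred: 23+16-6=33
Step 7: prey: 66+26-43=49; pred: 33+21-9=45
Step 8: prey: 49+19-44=24; pred: 45+22-13=54
Max prey = 70 at step 5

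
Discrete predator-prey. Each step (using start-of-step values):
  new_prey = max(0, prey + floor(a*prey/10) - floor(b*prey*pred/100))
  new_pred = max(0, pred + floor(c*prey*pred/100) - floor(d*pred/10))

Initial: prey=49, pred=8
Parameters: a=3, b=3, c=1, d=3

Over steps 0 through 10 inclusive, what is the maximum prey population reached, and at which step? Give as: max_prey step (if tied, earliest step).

Step 1: prey: 49+14-11=52; pred: 8+3-2=9
Step 2: prey: 52+15-14=53; pred: 9+4-2=11
Step 3: prey: 53+15-17=51; pred: 11+5-3=13
Step 4: prey: 51+15-19=47; pred: 13+6-3=16
Step 5: prey: 47+14-22=39; pred: 16+7-4=19
Step 6: prey: 39+11-22=28; pred: 19+7-5=21
Step 7: prey: 28+8-17=19; pred: 21+5-6=20
Step 8: prey: 19+5-11=13; pred: 20+3-6=17
Step 9: prey: 13+3-6=10; pred: 17+2-5=14
Step 10: prey: 10+3-4=9; pred: 14+1-4=11
Max prey = 53 at step 2

Answer: 53 2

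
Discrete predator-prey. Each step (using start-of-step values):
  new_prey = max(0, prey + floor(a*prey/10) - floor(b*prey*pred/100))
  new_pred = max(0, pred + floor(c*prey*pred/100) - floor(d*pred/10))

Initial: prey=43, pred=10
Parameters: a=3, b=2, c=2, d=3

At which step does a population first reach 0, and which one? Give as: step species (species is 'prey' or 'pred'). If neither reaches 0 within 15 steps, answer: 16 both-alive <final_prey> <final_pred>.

Answer: 6 prey

Derivation:
Step 1: prey: 43+12-8=47; pred: 10+8-3=15
Step 2: prey: 47+14-14=47; pred: 15+14-4=25
Step 3: prey: 47+14-23=38; pred: 25+23-7=41
Step 4: prey: 38+11-31=18; pred: 41+31-12=60
Step 5: prey: 18+5-21=2; pred: 60+21-18=63
Step 6: prey: 2+0-2=0; pred: 63+2-18=47
First extinction: prey at step 6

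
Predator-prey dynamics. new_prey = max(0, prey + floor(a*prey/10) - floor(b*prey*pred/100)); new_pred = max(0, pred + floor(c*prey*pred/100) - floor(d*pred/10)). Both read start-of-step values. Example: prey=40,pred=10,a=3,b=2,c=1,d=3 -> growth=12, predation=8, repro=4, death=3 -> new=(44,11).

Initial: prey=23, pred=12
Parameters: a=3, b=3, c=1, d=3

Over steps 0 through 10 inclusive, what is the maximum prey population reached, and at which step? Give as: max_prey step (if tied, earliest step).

Answer: 39 10

Derivation:
Step 1: prey: 23+6-8=21; pred: 12+2-3=11
Step 2: prey: 21+6-6=21; pred: 11+2-3=10
Step 3: prey: 21+6-6=21; pred: 10+2-3=9
Step 4: prey: 21+6-5=22; pred: 9+1-2=8
Step 5: prey: 22+6-5=23; pred: 8+1-2=7
Step 6: prey: 23+6-4=25; pred: 7+1-2=6
Step 7: prey: 25+7-4=28; pred: 6+1-1=6
Step 8: prey: 28+8-5=31; pred: 6+1-1=6
Step 9: prey: 31+9-5=35; pred: 6+1-1=6
Step 10: prey: 35+10-6=39; pred: 6+2-1=7
Max prey = 39 at step 10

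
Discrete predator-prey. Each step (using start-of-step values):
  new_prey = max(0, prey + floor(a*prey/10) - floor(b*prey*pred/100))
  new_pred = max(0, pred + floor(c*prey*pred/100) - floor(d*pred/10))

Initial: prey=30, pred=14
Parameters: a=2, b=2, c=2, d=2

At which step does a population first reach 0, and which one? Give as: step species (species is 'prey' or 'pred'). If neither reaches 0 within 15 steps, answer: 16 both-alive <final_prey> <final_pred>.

Step 1: prey: 30+6-8=28; pred: 14+8-2=20
Step 2: prey: 28+5-11=22; pred: 20+11-4=27
Step 3: prey: 22+4-11=15; pred: 27+11-5=33
Step 4: prey: 15+3-9=9; pred: 33+9-6=36
Step 5: prey: 9+1-6=4; pred: 36+6-7=35
Step 6: prey: 4+0-2=2; pred: 35+2-7=30
Step 7: prey: 2+0-1=1; pred: 30+1-6=25
Step 8: prey: 1+0-0=1; pred: 25+0-5=20
Step 9: prey: 1+0-0=1; pred: 20+0-4=16
Step 10: prey: 1+0-0=1; pred: 16+0-3=13
Step 11: prey: 1+0-0=1; pred: 13+0-2=11
Step 12: prey: 1+0-0=1; pred: 11+0-2=9
Step 13: prey: 1+0-0=1; pred: 9+0-1=8
Step 14: prey: 1+0-0=1; pred: 8+0-1=7
Step 15: prey: 1+0-0=1; pred: 7+0-1=6
No extinction within 15 steps

Answer: 16 both-alive 1 6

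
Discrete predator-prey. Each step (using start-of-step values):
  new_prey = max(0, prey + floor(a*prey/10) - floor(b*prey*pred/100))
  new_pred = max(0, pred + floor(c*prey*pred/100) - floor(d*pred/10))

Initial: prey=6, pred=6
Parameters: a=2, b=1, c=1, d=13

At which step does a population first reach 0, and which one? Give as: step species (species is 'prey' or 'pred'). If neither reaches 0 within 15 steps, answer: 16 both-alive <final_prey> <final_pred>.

Step 1: prey: 6+1-0=7; pred: 6+0-7=0
First extinction: pred at step 1

Answer: 1 pred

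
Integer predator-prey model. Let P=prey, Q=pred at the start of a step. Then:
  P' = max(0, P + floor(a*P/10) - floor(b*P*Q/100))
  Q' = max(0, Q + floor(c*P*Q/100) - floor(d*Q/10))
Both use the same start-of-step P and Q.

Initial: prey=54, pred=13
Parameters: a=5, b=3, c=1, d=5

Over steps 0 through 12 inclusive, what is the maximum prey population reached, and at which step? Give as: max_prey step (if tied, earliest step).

Step 1: prey: 54+27-21=60; pred: 13+7-6=14
Step 2: prey: 60+30-25=65; pred: 14+8-7=15
Step 3: prey: 65+32-29=68; pred: 15+9-7=17
Step 4: prey: 68+34-34=68; pred: 17+11-8=20
Step 5: prey: 68+34-40=62; pred: 20+13-10=23
Step 6: prey: 62+31-42=51; pred: 23+14-11=26
Step 7: prey: 51+25-39=37; pred: 26+13-13=26
Step 8: prey: 37+18-28=27; pred: 26+9-13=22
Step 9: prey: 27+13-17=23; pred: 22+5-11=16
Step 10: prey: 23+11-11=23; pred: 16+3-8=11
Step 11: prey: 23+11-7=27; pred: 11+2-5=8
Step 12: prey: 27+13-6=34; pred: 8+2-4=6
Max prey = 68 at step 3

Answer: 68 3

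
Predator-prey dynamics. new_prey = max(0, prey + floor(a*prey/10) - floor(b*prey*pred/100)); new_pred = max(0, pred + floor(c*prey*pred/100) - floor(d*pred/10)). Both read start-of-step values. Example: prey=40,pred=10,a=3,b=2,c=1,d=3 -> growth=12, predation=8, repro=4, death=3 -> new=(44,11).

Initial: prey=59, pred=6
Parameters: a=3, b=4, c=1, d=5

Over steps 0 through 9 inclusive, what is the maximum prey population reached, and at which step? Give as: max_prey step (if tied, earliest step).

Step 1: prey: 59+17-14=62; pred: 6+3-3=6
Step 2: prey: 62+18-14=66; pred: 6+3-3=6
Step 3: prey: 66+19-15=70; pred: 6+3-3=6
Step 4: prey: 70+21-16=75; pred: 6+4-3=7
Step 5: prey: 75+22-21=76; pred: 7+5-3=9
Step 6: prey: 76+22-27=71; pred: 9+6-4=11
Step 7: prey: 71+21-31=61; pred: 11+7-5=13
Step 8: prey: 61+18-31=48; pred: 13+7-6=14
Step 9: prey: 48+14-26=36; pred: 14+6-7=13
Max prey = 76 at step 5

Answer: 76 5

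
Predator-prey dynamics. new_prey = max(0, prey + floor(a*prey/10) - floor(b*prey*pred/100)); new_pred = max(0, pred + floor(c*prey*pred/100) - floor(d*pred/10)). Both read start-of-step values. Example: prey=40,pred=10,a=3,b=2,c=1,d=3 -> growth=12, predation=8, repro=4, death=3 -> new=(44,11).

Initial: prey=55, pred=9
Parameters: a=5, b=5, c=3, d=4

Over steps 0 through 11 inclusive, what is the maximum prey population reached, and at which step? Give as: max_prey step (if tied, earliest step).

Answer: 58 1

Derivation:
Step 1: prey: 55+27-24=58; pred: 9+14-3=20
Step 2: prey: 58+29-58=29; pred: 20+34-8=46
Step 3: prey: 29+14-66=0; pred: 46+40-18=68
Step 4: prey: 0+0-0=0; pred: 68+0-27=41
Step 5: prey: 0+0-0=0; pred: 41+0-16=25
Step 6: prey: 0+0-0=0; pred: 25+0-10=15
Step 7: prey: 0+0-0=0; pred: 15+0-6=9
Step 8: prey: 0+0-0=0; pred: 9+0-3=6
Step 9: prey: 0+0-0=0; pred: 6+0-2=4
Step 10: prey: 0+0-0=0; pred: 4+0-1=3
Step 11: prey: 0+0-0=0; pred: 3+0-1=2
Max prey = 58 at step 1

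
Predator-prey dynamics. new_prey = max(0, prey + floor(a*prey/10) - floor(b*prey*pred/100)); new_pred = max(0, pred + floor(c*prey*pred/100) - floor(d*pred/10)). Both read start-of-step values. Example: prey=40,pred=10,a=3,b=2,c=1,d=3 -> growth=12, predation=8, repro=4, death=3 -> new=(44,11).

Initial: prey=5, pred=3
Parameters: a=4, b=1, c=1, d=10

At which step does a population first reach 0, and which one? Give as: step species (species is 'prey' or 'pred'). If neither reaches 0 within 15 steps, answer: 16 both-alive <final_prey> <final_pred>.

Answer: 1 pred

Derivation:
Step 1: prey: 5+2-0=7; pred: 3+0-3=0
First extinction: pred at step 1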